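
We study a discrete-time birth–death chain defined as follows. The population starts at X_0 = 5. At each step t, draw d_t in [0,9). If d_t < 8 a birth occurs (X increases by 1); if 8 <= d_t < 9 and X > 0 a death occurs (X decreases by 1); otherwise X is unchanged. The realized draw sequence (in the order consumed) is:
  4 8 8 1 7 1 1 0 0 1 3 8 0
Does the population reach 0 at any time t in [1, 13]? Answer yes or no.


no

t=0: X=5, d=4 → birth, X_1=6
t=1: X=6, d=8 → death, X_2=5
t=2: X=5, d=8 → death, X_3=4
t=3: X=4, d=1 → birth, X_4=5
t=4: X=5, d=7 → birth, X_5=6
t=5: X=6, d=1 → birth, X_6=7
t=6: X=7, d=1 → birth, X_7=8
t=7: X=8, d=0 → birth, X_8=9
t=8: X=9, d=0 → birth, X_9=10
t=9: X=10, d=1 → birth, X_10=11
t=10: X=11, d=3 → birth, X_11=12
t=11: X=12, d=8 → death, X_12=11
t=12: X=11, d=0 → birth, X_13=12


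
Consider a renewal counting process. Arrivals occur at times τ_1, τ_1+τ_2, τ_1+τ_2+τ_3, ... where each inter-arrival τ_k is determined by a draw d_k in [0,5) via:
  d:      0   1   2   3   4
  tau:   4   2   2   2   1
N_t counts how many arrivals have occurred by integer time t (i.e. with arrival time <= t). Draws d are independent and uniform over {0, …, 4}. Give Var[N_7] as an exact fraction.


Inter-arrival values over d=0..4: [4, 2, 2, 2, 1]
Each d has probability 1/5, so the pmf of τ is: f(1) = 1/5, f(2) = 3/5, f(4) = 1/5
Let p_n(j) = P(N_n = j), with p_0 = [1]. Condition on τ_1: p_n(0) = P(τ > n), and for j >= 1, p_n(j) = Σ_{k<=n} f(k)·p_{n−k}(j−1)
p_1 = [4/5, 1/5]  (j = 0..1)
p_2 = [1/5, 19/25, 1/25]  (j = 0..2)
p_3 = [1/5, 13/25, 34/125, 1/125]  (j = 0..3)
p_4 = [0, 9/25, 14/25, 49/625, 1/625]  (j = 0..4)
p_5 = [0, 7/25, 53/125, 172/625, 64/3125, 1/3125]  (j = 0..5)
p_6 = [0, 1/25, 53/125, 268/625, 319/3125, 79/15625, 1/15625]  (j = 0..6)
p_7 = [0, 1/25, 7/25, 246/625, 789/3125, 511/15625, 94/78125, 1/78125]  (j = 0..7)
E[N_7] = Σ j·p_7(j) = 231371/78125;  E[N_7²] = Σ j²·p_7(j) = 750283/78125
Var[N_7] = 750283/78125 − (231371/78125)² = 5083319734/6103515625

5083319734/6103515625


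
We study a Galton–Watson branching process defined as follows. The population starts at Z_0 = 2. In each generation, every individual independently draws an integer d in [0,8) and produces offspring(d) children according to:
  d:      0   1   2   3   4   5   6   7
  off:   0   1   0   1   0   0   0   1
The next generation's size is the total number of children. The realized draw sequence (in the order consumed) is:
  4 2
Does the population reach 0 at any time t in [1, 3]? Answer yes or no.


yes

gen 0: Z_0=2, draws=[4, 2], offspring=[0, 0], Z_1=0
gen 1: Z_1=0, draws=[], offspring=[], Z_2=0
gen 2: Z_2=0, draws=[], offspring=[], Z_3=0


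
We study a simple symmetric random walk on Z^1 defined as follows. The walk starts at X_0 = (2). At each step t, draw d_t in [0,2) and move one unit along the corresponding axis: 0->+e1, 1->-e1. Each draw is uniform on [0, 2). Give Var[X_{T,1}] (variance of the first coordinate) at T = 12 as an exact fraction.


Outcome values over d=0..1: [1, -1]
Σy = 0, Σy² = 2, M = 2
μ = 0/2 = 0,  σ² = 2/2 − (0)² = 1
Independent increments: Var[X_12] = 12·σ² = 12·(1) = 12

12


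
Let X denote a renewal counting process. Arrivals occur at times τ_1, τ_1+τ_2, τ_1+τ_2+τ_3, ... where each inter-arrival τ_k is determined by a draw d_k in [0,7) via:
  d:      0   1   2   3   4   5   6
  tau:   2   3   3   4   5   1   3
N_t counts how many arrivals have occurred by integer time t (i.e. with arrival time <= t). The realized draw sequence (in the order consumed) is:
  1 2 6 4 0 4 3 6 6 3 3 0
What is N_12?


draw d_1=1: τ_1=3, arrival time A_1=3
draw d_2=2: τ_2=3, arrival time A_2=6
draw d_3=6: τ_3=3, arrival time A_3=9
draw d_4=4: τ_4=5, arrival time A_4=14
draw d_5=0: τ_5=2, arrival time A_5=16
draw d_6=4: τ_6=5, arrival time A_6=21
draw d_7=3: τ_7=4, arrival time A_7=25
draw d_8=6: τ_8=3, arrival time A_8=28
draw d_9=6: τ_9=3, arrival time A_9=31
draw d_10=3: τ_10=4, arrival time A_10=35
draw d_11=3: τ_11=4, arrival time A_11=39
draw d_12=0: τ_12=2, arrival time A_12=41
N_t over t=0..12: 0:0 1:0 2:0 3:1 4:1 5:1 6:2 7:2 8:2 9:3 10:3 11:3 12:3

3


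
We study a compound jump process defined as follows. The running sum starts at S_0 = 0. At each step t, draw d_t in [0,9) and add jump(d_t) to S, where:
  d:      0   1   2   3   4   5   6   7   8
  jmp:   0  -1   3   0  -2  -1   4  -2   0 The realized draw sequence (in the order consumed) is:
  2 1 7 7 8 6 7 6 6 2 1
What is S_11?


10

t=0: S=0, d=2, jump=3, S_1=3
t=1: S=3, d=1, jump=-1, S_2=2
t=2: S=2, d=7, jump=-2, S_3=0
t=3: S=0, d=7, jump=-2, S_4=-2
t=4: S=-2, d=8, jump=0, S_5=-2
t=5: S=-2, d=6, jump=4, S_6=2
t=6: S=2, d=7, jump=-2, S_7=0
t=7: S=0, d=6, jump=4, S_8=4
t=8: S=4, d=6, jump=4, S_9=8
t=9: S=8, d=2, jump=3, S_10=11
t=10: S=11, d=1, jump=-1, S_11=10


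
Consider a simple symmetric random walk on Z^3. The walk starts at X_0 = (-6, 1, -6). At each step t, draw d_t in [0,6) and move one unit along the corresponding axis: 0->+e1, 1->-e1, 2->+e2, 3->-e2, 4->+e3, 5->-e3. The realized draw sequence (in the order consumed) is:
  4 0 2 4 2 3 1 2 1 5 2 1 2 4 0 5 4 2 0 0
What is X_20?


(-5, 6, -4)

t=0: X=(-6, 1, -6), d=4 → +e3, X_1=(-6, 1, -5)
t=1: X=(-6, 1, -5), d=0 → +e1, X_2=(-5, 1, -5)
t=2: X=(-5, 1, -5), d=2 → +e2, X_3=(-5, 2, -5)
t=3: X=(-5, 2, -5), d=4 → +e3, X_4=(-5, 2, -4)
t=4: X=(-5, 2, -4), d=2 → +e2, X_5=(-5, 3, -4)
t=5: X=(-5, 3, -4), d=3 → -e2, X_6=(-5, 2, -4)
t=6: X=(-5, 2, -4), d=1 → -e1, X_7=(-6, 2, -4)
t=7: X=(-6, 2, -4), d=2 → +e2, X_8=(-6, 3, -4)
t=8: X=(-6, 3, -4), d=1 → -e1, X_9=(-7, 3, -4)
t=9: X=(-7, 3, -4), d=5 → -e3, X_10=(-7, 3, -5)
t=10: X=(-7, 3, -5), d=2 → +e2, X_11=(-7, 4, -5)
t=11: X=(-7, 4, -5), d=1 → -e1, X_12=(-8, 4, -5)
t=12: X=(-8, 4, -5), d=2 → +e2, X_13=(-8, 5, -5)
t=13: X=(-8, 5, -5), d=4 → +e3, X_14=(-8, 5, -4)
t=14: X=(-8, 5, -4), d=0 → +e1, X_15=(-7, 5, -4)
t=15: X=(-7, 5, -4), d=5 → -e3, X_16=(-7, 5, -5)
t=16: X=(-7, 5, -5), d=4 → +e3, X_17=(-7, 5, -4)
t=17: X=(-7, 5, -4), d=2 → +e2, X_18=(-7, 6, -4)
t=18: X=(-7, 6, -4), d=0 → +e1, X_19=(-6, 6, -4)
t=19: X=(-6, 6, -4), d=0 → +e1, X_20=(-5, 6, -4)


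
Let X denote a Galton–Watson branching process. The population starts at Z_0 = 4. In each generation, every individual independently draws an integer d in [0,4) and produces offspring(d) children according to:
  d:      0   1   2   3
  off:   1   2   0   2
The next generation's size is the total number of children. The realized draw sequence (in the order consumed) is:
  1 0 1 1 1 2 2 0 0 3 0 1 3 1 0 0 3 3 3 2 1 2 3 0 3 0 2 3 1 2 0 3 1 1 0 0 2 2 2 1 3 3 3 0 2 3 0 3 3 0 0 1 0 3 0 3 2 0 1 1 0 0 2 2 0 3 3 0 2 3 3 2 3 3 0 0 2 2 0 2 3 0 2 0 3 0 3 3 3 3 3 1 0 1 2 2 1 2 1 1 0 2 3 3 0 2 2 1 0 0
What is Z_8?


gen 0: Z_0=4, draws=[1, 0, 1, 1], offspring=[2, 1, 2, 2], Z_1=7
gen 1: Z_1=7, draws=[1, 2, 2, 0, 0, 3, 0], offspring=[2, 0, 0, 1, 1, 2, 1], Z_2=7
gen 2: Z_2=7, draws=[1, 3, 1, 0, 0, 3, 3], offspring=[2, 2, 2, 1, 1, 2, 2], Z_3=12
gen 3: Z_3=12, draws=[3, 2, 1, 2, 3, 0, 3, 0, 2, 3, 1, 2], offspring=[2, 0, 2, 0, 2, 1, 2, 1, 0, 2, 2, 0], Z_4=14
gen 4: Z_4=14, draws=[0, 3, 1, 1, 0, 0, 2, 2, 2, 1, 3, 3, 3, 0], offspring=[1, 2, 2, 2, 1, 1, 0, 0, 0, 2, 2, 2, 2, 1], Z_5=18
gen 5: Z_5=18, draws=[2, 3, 0, 3, 3, 0, 0, 1, 0, 3, 0, 3, 2, 0, 1, 1, 0, 0], offspring=[0, 2, 1, 2, 2, 1, 1, 2, 1, 2, 1, 2, 0, 1, 2, 2, 1, 1], Z_6=24
gen 6: Z_6=24, draws=[2, 2, 0, 3, 3, 0, 2, 3, 3, 2, 3, 3, 0, 0, 2, 2, 0, 2, 3, 0, 2, 0, 3, 0], offspring=[0, 0, 1, 2, 2, 1, 0, 2, 2, 0, 2, 2, 1, 1, 0, 0, 1, 0, 2, 1, 0, 1, 2, 1], Z_7=24
gen 7: Z_7=24, draws=[3, 3, 3, 3, 3, 1, 0, 1, 2, 2, 1, 2, 1, 1, 0, 2, 3, 3, 0, 2, 2, 1, 0, 0], offspring=[2, 2, 2, 2, 2, 2, 1, 2, 0, 0, 2, 0, 2, 2, 1, 0, 2, 2, 1, 0, 0, 2, 1, 1], Z_8=31

31


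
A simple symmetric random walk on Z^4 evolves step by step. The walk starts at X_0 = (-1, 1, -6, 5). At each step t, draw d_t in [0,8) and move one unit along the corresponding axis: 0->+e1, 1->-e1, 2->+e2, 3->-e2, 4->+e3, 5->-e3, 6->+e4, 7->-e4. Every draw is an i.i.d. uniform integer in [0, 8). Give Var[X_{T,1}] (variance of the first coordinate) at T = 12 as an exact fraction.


3

Outcome values over d=0..7: [1, -1, 0, 0, 0, 0, 0, 0]
Σy = 0, Σy² = 2, M = 8
μ = 0/8 = 0,  σ² = 2/8 − (0)² = 1/4
Independent increments: Var[X_12] = 12·σ² = 12·(1/4) = 3


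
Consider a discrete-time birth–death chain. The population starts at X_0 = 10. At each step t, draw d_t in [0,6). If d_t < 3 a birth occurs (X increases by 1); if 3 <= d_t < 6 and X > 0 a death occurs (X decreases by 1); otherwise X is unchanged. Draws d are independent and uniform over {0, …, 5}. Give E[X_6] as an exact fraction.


X can drop by at most 1 per step and X_0 = 10 > T = 6, so X_t >= 10 − t >= 4 > 0 for every t <= 6: the floor at 0 (the 'and X > 0' condition) never binds. Hence X_6 = X_0 + Σ_{t<6} Y_t with i.i.d. increments Y_t = y(d_t) ∈ {+1, −1, 0}.
Outcome values over d=0..5: [1, 1, 1, -1, -1, -1]
Σy = 0, Σy² = 6, M = 6
μ = 0/6 = 0,  σ² = 6/6 − (0)² = 1
E[X_6] = 10 + 6·(0) = 10

10


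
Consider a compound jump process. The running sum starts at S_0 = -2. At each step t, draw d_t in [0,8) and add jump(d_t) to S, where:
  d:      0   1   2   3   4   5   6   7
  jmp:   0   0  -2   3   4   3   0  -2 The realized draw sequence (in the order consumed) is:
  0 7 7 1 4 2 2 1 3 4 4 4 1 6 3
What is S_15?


t=0: S=-2, d=0, jump=0, S_1=-2
t=1: S=-2, d=7, jump=-2, S_2=-4
t=2: S=-4, d=7, jump=-2, S_3=-6
t=3: S=-6, d=1, jump=0, S_4=-6
t=4: S=-6, d=4, jump=4, S_5=-2
t=5: S=-2, d=2, jump=-2, S_6=-4
t=6: S=-4, d=2, jump=-2, S_7=-6
t=7: S=-6, d=1, jump=0, S_8=-6
t=8: S=-6, d=3, jump=3, S_9=-3
t=9: S=-3, d=4, jump=4, S_10=1
t=10: S=1, d=4, jump=4, S_11=5
t=11: S=5, d=4, jump=4, S_12=9
t=12: S=9, d=1, jump=0, S_13=9
t=13: S=9, d=6, jump=0, S_14=9
t=14: S=9, d=3, jump=3, S_15=12

12


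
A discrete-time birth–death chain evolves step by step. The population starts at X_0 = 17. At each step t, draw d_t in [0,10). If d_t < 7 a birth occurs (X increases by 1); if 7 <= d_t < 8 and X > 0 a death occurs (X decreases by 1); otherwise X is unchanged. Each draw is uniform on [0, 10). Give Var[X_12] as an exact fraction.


132/25

X can drop by at most 1 per step and X_0 = 17 > T = 12, so X_t >= 17 − t >= 5 > 0 for every t <= 12: the floor at 0 (the 'and X > 0' condition) never binds. Hence X_12 = X_0 + Σ_{t<12} Y_t with i.i.d. increments Y_t = y(d_t) ∈ {+1, −1, 0}.
Outcome values over d=0..9: [1, 1, 1, 1, 1, 1, 1, -1, 0, 0]
Σy = 6, Σy² = 8, M = 10
μ = 6/10 = 3/5,  σ² = 8/10 − (3/5)² = 11/25
Independent increments: Var[X_12] = 12·σ² = 12·(11/25) = 132/25


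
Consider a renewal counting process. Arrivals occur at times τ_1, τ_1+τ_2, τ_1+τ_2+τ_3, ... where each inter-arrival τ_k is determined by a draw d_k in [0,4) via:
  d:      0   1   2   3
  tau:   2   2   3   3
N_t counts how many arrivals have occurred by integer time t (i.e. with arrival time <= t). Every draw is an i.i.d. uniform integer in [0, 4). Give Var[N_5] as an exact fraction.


3/16

Inter-arrival values over d=0..3: [2, 2, 3, 3]
Each d has probability 1/4, so the pmf of τ is: f(2) = 1/2, f(3) = 1/2
Let p_n(j) = P(N_n = j), with p_0 = [1]. Condition on τ_1: p_n(0) = P(τ > n), and for j >= 1, p_n(j) = Σ_{k<=n} f(k)·p_{n−k}(j−1)
p_1 = [1]  (j = 0)
p_2 = [1/2, 1/2]  (j = 0..1)
p_3 = [0, 1]  (j = 0..1)
p_4 = [0, 3/4, 1/4]  (j = 0..2)
p_5 = [0, 1/4, 3/4]  (j = 0..2)
E[N_5] = Σ j·p_5(j) = 7/4;  E[N_5²] = Σ j²·p_5(j) = 13/4
Var[N_5] = 13/4 − (7/4)² = 3/16


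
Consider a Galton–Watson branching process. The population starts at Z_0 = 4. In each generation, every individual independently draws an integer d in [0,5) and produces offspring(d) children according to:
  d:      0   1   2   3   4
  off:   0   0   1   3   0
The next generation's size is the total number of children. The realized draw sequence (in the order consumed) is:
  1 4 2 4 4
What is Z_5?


0

gen 0: Z_0=4, draws=[1, 4, 2, 4], offspring=[0, 0, 1, 0], Z_1=1
gen 1: Z_1=1, draws=[4], offspring=[0], Z_2=0
gen 2: Z_2=0, draws=[], offspring=[], Z_3=0
gen 3: Z_3=0, draws=[], offspring=[], Z_4=0
gen 4: Z_4=0, draws=[], offspring=[], Z_5=0


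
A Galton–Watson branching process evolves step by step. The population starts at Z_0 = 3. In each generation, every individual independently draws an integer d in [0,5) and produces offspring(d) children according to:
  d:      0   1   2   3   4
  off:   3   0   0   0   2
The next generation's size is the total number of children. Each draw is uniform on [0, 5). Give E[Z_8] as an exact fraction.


Outcome values over d=0..4: [3, 0, 0, 0, 2]
Σy = 5, Σy² = 13, M = 5
μ = 5/5 = 1,  σ² = 13/5 − (1)² = 8/5
E[Z_0] = 3
E[Z_1] = 1·E[Z_0] = 3
E[Z_2] = 1·E[Z_1] = 3
E[Z_3] = 1·E[Z_2] = 3
E[Z_4] = 1·E[Z_3] = 3
E[Z_5] = 1·E[Z_4] = 3
E[Z_6] = 1·E[Z_5] = 3
E[Z_7] = 1·E[Z_6] = 3
E[Z_8] = 1·E[Z_7] = 3

3


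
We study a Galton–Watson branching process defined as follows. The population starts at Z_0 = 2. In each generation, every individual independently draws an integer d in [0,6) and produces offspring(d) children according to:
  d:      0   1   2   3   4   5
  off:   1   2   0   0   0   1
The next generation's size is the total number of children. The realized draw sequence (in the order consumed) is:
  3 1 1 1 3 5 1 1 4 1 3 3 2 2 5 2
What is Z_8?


0

gen 0: Z_0=2, draws=[3, 1], offspring=[0, 2], Z_1=2
gen 1: Z_1=2, draws=[1, 1], offspring=[2, 2], Z_2=4
gen 2: Z_2=4, draws=[3, 5, 1, 1], offspring=[0, 1, 2, 2], Z_3=5
gen 3: Z_3=5, draws=[4, 1, 3, 3, 2], offspring=[0, 2, 0, 0, 0], Z_4=2
gen 4: Z_4=2, draws=[2, 5], offspring=[0, 1], Z_5=1
gen 5: Z_5=1, draws=[2], offspring=[0], Z_6=0
gen 6: Z_6=0, draws=[], offspring=[], Z_7=0
gen 7: Z_7=0, draws=[], offspring=[], Z_8=0


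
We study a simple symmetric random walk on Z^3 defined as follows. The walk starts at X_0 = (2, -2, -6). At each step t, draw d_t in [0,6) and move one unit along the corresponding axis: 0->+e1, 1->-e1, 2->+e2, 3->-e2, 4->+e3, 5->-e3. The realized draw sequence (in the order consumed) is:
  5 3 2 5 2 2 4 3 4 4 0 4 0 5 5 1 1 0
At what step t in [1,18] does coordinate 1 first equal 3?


t=0: X=(2, -2, -6), d=5 → -e3, X_1=(2, -2, -7)
t=1: X=(2, -2, -7), d=3 → -e2, X_2=(2, -3, -7)
t=2: X=(2, -3, -7), d=2 → +e2, X_3=(2, -2, -7)
t=3: X=(2, -2, -7), d=5 → -e3, X_4=(2, -2, -8)
t=4: X=(2, -2, -8), d=2 → +e2, X_5=(2, -1, -8)
t=5: X=(2, -1, -8), d=2 → +e2, X_6=(2, 0, -8)
t=6: X=(2, 0, -8), d=4 → +e3, X_7=(2, 0, -7)
t=7: X=(2, 0, -7), d=3 → -e2, X_8=(2, -1, -7)
t=8: X=(2, -1, -7), d=4 → +e3, X_9=(2, -1, -6)
t=9: X=(2, -1, -6), d=4 → +e3, X_10=(2, -1, -5)
t=10: X=(2, -1, -5), d=0 → +e1, X_11=(3, -1, -5)
t=11: X=(3, -1, -5), d=4 → +e3, X_12=(3, -1, -4)
t=12: X=(3, -1, -4), d=0 → +e1, X_13=(4, -1, -4)
t=13: X=(4, -1, -4), d=5 → -e3, X_14=(4, -1, -5)
t=14: X=(4, -1, -5), d=5 → -e3, X_15=(4, -1, -6)
t=15: X=(4, -1, -6), d=1 → -e1, X_16=(3, -1, -6)
t=16: X=(3, -1, -6), d=1 → -e1, X_17=(2, -1, -6)
t=17: X=(2, -1, -6), d=0 → +e1, X_18=(3, -1, -6)

11


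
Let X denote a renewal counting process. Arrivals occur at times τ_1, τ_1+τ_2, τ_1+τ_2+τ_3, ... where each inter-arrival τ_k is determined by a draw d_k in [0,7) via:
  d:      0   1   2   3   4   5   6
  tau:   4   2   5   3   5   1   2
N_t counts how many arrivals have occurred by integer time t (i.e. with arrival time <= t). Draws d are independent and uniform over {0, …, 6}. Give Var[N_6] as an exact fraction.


Inter-arrival values over d=0..6: [4, 2, 5, 3, 5, 1, 2]
Each d has probability 1/7, so the pmf of τ is: f(1) = 1/7, f(2) = 2/7, f(3) = 1/7, f(4) = 1/7, f(5) = 2/7
Let p_n(j) = P(N_n = j), with p_0 = [1]. Condition on τ_1: p_n(0) = P(τ > n), and for j >= 1, p_n(j) = Σ_{k<=n} f(k)·p_{n−k}(j−1)
p_1 = [6/7, 1/7]  (j = 0..1)
p_2 = [4/7, 20/49, 1/49]  (j = 0..2)
p_3 = [3/7, 23/49, 34/343, 1/343]  (j = 0..3)
p_4 = [2/7, 24/49, 10/49, 48/2401, 1/2401]  (j = 0..4)
p_5 = [0, 32/49, 97/343, 145/2401, 62/16807, 1/16807]  (j = 0..5)
p_6 = [0, 23/49, 137/343, 278/2401, 248/16807, 76/117649, 1/117649]  (j = 0..6)
E[N_6] = Σ j·p_6(j) = 197401/117649;  E[N_6²] = Σ j²·p_6(j) = 395497/117649
Var[N_6] = 395497/117649 − (197401/117649)² = 7562671752/13841287201

7562671752/13841287201


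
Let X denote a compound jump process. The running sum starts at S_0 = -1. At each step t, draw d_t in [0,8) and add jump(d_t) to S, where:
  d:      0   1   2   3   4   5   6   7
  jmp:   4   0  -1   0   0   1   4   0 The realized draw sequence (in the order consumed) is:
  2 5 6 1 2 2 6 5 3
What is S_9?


6

t=0: S=-1, d=2, jump=-1, S_1=-2
t=1: S=-2, d=5, jump=1, S_2=-1
t=2: S=-1, d=6, jump=4, S_3=3
t=3: S=3, d=1, jump=0, S_4=3
t=4: S=3, d=2, jump=-1, S_5=2
t=5: S=2, d=2, jump=-1, S_6=1
t=6: S=1, d=6, jump=4, S_7=5
t=7: S=5, d=5, jump=1, S_8=6
t=8: S=6, d=3, jump=0, S_9=6


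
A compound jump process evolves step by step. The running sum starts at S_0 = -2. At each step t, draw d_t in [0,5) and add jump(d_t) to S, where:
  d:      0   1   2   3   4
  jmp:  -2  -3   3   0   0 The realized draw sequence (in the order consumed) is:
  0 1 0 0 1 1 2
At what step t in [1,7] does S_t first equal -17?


t=0: S=-2, d=0, jump=-2, S_1=-4
t=1: S=-4, d=1, jump=-3, S_2=-7
t=2: S=-7, d=0, jump=-2, S_3=-9
t=3: S=-9, d=0, jump=-2, S_4=-11
t=4: S=-11, d=1, jump=-3, S_5=-14
t=5: S=-14, d=1, jump=-3, S_6=-17
t=6: S=-17, d=2, jump=3, S_7=-14

6


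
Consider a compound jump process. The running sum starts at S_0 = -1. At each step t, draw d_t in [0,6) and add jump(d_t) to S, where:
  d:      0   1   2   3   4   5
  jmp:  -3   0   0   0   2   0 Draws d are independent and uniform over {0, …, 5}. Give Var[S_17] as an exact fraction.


1309/36

Outcome values over d=0..5: [-3, 0, 0, 0, 2, 0]
Σy = -1, Σy² = 13, M = 6
μ = -1/6 = -1/6,  σ² = 13/6 − (-1/6)² = 77/36
Independent increments: Var[S_17] = 17·σ² = 17·(77/36) = 1309/36


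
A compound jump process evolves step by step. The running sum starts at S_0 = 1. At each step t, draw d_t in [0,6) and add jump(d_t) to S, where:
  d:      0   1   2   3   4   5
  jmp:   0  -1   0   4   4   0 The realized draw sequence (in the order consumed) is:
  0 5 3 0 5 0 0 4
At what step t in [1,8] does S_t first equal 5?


t=0: S=1, d=0, jump=0, S_1=1
t=1: S=1, d=5, jump=0, S_2=1
t=2: S=1, d=3, jump=4, S_3=5
t=3: S=5, d=0, jump=0, S_4=5
t=4: S=5, d=5, jump=0, S_5=5
t=5: S=5, d=0, jump=0, S_6=5
t=6: S=5, d=0, jump=0, S_7=5
t=7: S=5, d=4, jump=4, S_8=9

3


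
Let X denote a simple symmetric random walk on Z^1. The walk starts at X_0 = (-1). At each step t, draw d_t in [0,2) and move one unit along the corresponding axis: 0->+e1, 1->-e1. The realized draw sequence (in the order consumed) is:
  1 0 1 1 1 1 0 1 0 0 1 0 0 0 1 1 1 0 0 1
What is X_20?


(-3)

t=0: X=(-1), d=1 → -e1, X_1=(-2)
t=1: X=(-2), d=0 → +e1, X_2=(-1)
t=2: X=(-1), d=1 → -e1, X_3=(-2)
t=3: X=(-2), d=1 → -e1, X_4=(-3)
t=4: X=(-3), d=1 → -e1, X_5=(-4)
t=5: X=(-4), d=1 → -e1, X_6=(-5)
t=6: X=(-5), d=0 → +e1, X_7=(-4)
t=7: X=(-4), d=1 → -e1, X_8=(-5)
t=8: X=(-5), d=0 → +e1, X_9=(-4)
t=9: X=(-4), d=0 → +e1, X_10=(-3)
t=10: X=(-3), d=1 → -e1, X_11=(-4)
t=11: X=(-4), d=0 → +e1, X_12=(-3)
t=12: X=(-3), d=0 → +e1, X_13=(-2)
t=13: X=(-2), d=0 → +e1, X_14=(-1)
t=14: X=(-1), d=1 → -e1, X_15=(-2)
t=15: X=(-2), d=1 → -e1, X_16=(-3)
t=16: X=(-3), d=1 → -e1, X_17=(-4)
t=17: X=(-4), d=0 → +e1, X_18=(-3)
t=18: X=(-3), d=0 → +e1, X_19=(-2)
t=19: X=(-2), d=1 → -e1, X_20=(-3)


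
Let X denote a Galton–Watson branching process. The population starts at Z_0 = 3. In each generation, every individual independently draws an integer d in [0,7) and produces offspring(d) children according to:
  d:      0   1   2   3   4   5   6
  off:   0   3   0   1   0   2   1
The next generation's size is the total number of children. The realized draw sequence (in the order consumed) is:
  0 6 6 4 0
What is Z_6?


0

gen 0: Z_0=3, draws=[0, 6, 6], offspring=[0, 1, 1], Z_1=2
gen 1: Z_1=2, draws=[4, 0], offspring=[0, 0], Z_2=0
gen 2: Z_2=0, draws=[], offspring=[], Z_3=0
gen 3: Z_3=0, draws=[], offspring=[], Z_4=0
gen 4: Z_4=0, draws=[], offspring=[], Z_5=0
gen 5: Z_5=0, draws=[], offspring=[], Z_6=0


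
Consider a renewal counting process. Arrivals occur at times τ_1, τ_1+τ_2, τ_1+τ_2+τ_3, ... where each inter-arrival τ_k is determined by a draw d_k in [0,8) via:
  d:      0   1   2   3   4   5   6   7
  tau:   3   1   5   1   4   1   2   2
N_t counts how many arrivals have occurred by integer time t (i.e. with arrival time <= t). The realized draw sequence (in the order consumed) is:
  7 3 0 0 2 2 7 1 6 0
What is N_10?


draw d_1=7: τ_1=2, arrival time A_1=2
draw d_2=3: τ_2=1, arrival time A_2=3
draw d_3=0: τ_3=3, arrival time A_3=6
draw d_4=0: τ_4=3, arrival time A_4=9
draw d_5=2: τ_5=5, arrival time A_5=14
draw d_6=2: τ_6=5, arrival time A_6=19
draw d_7=7: τ_7=2, arrival time A_7=21
draw d_8=1: τ_8=1, arrival time A_8=22
draw d_9=6: τ_9=2, arrival time A_9=24
draw d_10=0: τ_10=3, arrival time A_10=27
N_t over t=0..10: 0:0 1:0 2:1 3:2 4:2 5:2 6:3 7:3 8:3 9:4 10:4

4


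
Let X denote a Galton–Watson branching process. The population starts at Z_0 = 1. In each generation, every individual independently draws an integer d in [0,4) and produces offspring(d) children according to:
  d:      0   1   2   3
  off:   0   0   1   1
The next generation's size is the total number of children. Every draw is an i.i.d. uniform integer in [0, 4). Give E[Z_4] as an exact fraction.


1/16

Outcome values over d=0..3: [0, 0, 1, 1]
Σy = 2, Σy² = 2, M = 4
μ = 2/4 = 1/2,  σ² = 2/4 − (1/2)² = 1/4
E[Z_0] = 1
E[Z_1] = 1/2·E[Z_0] = 1/2
E[Z_2] = 1/2·E[Z_1] = 1/4
E[Z_3] = 1/2·E[Z_2] = 1/8
E[Z_4] = 1/2·E[Z_3] = 1/16


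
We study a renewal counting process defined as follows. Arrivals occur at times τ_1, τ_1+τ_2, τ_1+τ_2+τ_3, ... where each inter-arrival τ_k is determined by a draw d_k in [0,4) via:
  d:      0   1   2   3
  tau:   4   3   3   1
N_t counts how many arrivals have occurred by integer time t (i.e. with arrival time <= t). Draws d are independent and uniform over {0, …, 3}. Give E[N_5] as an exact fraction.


Inter-arrival values over d=0..3: [4, 3, 3, 1]
Each d has probability 1/4, so the pmf of τ is: f(1) = 1/4, f(3) = 1/2, f(4) = 1/4
Renewal equation for m(n) = E[N_n]: condition on τ_1 = k (if k <= n, one arrival plus a fresh copy on the remaining n−k steps): m(n) = F(n) + Σ_{k<=n} f(k)·m(n−k), where F(n) = P(τ <= n) and m(0) = 0
m(1) = F(1) = 1/4
m(2) = F(2) + f(1)·m(1) = 1/4 + 1/4·1/4 = 5/16
m(3) = F(3) + f(1)·m(2) = 3/4 + 1/4·5/16 = 53/64
m(4) = F(4) + f(1)·m(3) + f(3)·m(1) = 1 + 1/4·53/64 + 1/2·1/4 = 341/256
m(5) = F(5) + f(1)·m(4) + f(3)·m(2) + f(4)·m(1) = 1 + 1/4·341/256 + 1/2·5/16 + 1/4·1/4 = 1589/1024
E[N_5] = m(5) = 1589/1024

1589/1024


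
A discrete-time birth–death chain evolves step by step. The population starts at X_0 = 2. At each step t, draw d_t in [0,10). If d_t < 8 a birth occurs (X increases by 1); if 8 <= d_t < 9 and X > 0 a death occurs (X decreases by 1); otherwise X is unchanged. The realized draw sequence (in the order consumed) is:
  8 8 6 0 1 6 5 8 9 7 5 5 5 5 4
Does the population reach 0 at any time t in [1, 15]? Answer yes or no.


yes

t=0: X=2, d=8 → death, X_1=1
t=1: X=1, d=8 → death, X_2=0
t=2: X=0, d=6 → birth, X_3=1
t=3: X=1, d=0 → birth, X_4=2
t=4: X=2, d=1 → birth, X_5=3
t=5: X=3, d=6 → birth, X_6=4
t=6: X=4, d=5 → birth, X_7=5
t=7: X=5, d=8 → death, X_8=4
t=8: X=4, d=9 → hold, X_9=4
t=9: X=4, d=7 → birth, X_10=5
t=10: X=5, d=5 → birth, X_11=6
t=11: X=6, d=5 → birth, X_12=7
t=12: X=7, d=5 → birth, X_13=8
t=13: X=8, d=5 → birth, X_14=9
t=14: X=9, d=4 → birth, X_15=10


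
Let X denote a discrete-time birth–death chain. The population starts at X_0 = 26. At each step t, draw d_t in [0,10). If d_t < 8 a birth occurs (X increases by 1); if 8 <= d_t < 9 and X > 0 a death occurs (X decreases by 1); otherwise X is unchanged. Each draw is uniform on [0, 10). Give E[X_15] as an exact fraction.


73/2

X can drop by at most 1 per step and X_0 = 26 > T = 15, so X_t >= 26 − t >= 11 > 0 for every t <= 15: the floor at 0 (the 'and X > 0' condition) never binds. Hence X_15 = X_0 + Σ_{t<15} Y_t with i.i.d. increments Y_t = y(d_t) ∈ {+1, −1, 0}.
Outcome values over d=0..9: [1, 1, 1, 1, 1, 1, 1, 1, -1, 0]
Σy = 7, Σy² = 9, M = 10
μ = 7/10 = 7/10,  σ² = 9/10 − (7/10)² = 41/100
E[X_15] = 26 + 15·(7/10) = 73/2


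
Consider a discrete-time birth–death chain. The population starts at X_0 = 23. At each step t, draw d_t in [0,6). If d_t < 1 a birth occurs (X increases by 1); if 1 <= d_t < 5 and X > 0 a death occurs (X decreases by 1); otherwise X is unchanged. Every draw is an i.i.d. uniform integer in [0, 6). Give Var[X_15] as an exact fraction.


X can drop by at most 1 per step and X_0 = 23 > T = 15, so X_t >= 23 − t >= 8 > 0 for every t <= 15: the floor at 0 (the 'and X > 0' condition) never binds. Hence X_15 = X_0 + Σ_{t<15} Y_t with i.i.d. increments Y_t = y(d_t) ∈ {+1, −1, 0}.
Outcome values over d=0..5: [1, -1, -1, -1, -1, 0]
Σy = -3, Σy² = 5, M = 6
μ = -3/6 = -1/2,  σ² = 5/6 − (-1/2)² = 7/12
Independent increments: Var[X_15] = 15·σ² = 15·(7/12) = 35/4

35/4


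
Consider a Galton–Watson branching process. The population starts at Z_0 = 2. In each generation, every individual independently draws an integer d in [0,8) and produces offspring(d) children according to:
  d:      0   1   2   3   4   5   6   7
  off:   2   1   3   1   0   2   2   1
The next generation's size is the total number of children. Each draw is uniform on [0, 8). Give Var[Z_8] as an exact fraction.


41367105/32768

Outcome values over d=0..7: [2, 1, 3, 1, 0, 2, 2, 1]
Σy = 12, Σy² = 24, M = 8
μ = 12/8 = 3/2,  σ² = 24/8 − (3/2)² = 3/4
V_0 = 0, E_0 = 2
V_1 = 3/4·E_0 + (3/2)²·V_0 = 3/2;  E_1 = 3
V_2 = 3/4·E_1 + (3/2)²·V_1 = 45/8;  E_2 = 9/2
V_3 = 3/4·E_2 + (3/2)²·V_2 = 513/32;  E_3 = 27/4
V_4 = 3/4·E_3 + (3/2)²·V_3 = 5265/128;  E_4 = 81/8
V_5 = 3/4·E_4 + (3/2)²·V_4 = 51273/512;  E_5 = 243/16
V_6 = 3/4·E_5 + (3/2)²·V_5 = 484785/2048;  E_6 = 729/32
V_7 = 3/4·E_6 + (3/2)²·V_6 = 4503033/8192;  E_7 = 2187/64
V_8 = 3/4·E_7 + (3/2)²·V_7 = 41367105/32768;  E_8 = 6561/128


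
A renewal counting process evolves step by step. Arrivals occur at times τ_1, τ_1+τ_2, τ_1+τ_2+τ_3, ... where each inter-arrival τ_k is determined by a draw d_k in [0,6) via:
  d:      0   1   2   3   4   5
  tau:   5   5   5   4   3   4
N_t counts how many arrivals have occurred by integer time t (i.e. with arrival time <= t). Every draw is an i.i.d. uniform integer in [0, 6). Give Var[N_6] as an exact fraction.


35/1296

Inter-arrival values over d=0..5: [5, 5, 5, 4, 3, 4]
Each d has probability 1/6, so the pmf of τ is: f(3) = 1/6, f(4) = 1/3, f(5) = 1/2
Let p_n(j) = P(N_n = j), with p_0 = [1]. Condition on τ_1: p_n(0) = P(τ > n), and for j >= 1, p_n(j) = Σ_{k<=n} f(k)·p_{n−k}(j−1)
p_1 = [1]  (j = 0)
p_2 = [1]  (j = 0)
p_3 = [5/6, 1/6]  (j = 0..1)
p_4 = [1/2, 1/2]  (j = 0..1)
p_5 = [0, 1]  (j = 0..1)
p_6 = [0, 35/36, 1/36]  (j = 0..2)
E[N_6] = Σ j·p_6(j) = 37/36;  E[N_6²] = Σ j²·p_6(j) = 13/12
Var[N_6] = 13/12 − (37/36)² = 35/1296


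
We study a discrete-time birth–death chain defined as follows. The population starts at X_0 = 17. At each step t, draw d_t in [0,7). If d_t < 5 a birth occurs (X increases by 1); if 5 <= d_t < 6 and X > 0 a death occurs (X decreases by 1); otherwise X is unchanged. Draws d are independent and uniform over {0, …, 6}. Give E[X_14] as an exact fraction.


25

X can drop by at most 1 per step and X_0 = 17 > T = 14, so X_t >= 17 − t >= 3 > 0 for every t <= 14: the floor at 0 (the 'and X > 0' condition) never binds. Hence X_14 = X_0 + Σ_{t<14} Y_t with i.i.d. increments Y_t = y(d_t) ∈ {+1, −1, 0}.
Outcome values over d=0..6: [1, 1, 1, 1, 1, -1, 0]
Σy = 4, Σy² = 6, M = 7
μ = 4/7 = 4/7,  σ² = 6/7 − (4/7)² = 26/49
E[X_14] = 17 + 14·(4/7) = 25


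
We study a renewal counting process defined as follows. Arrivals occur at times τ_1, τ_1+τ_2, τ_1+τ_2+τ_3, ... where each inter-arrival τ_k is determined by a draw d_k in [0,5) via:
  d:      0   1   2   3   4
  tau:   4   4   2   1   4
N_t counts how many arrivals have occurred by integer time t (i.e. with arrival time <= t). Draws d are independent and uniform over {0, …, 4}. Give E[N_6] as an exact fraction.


28056/15625

Inter-arrival values over d=0..4: [4, 4, 2, 1, 4]
Each d has probability 1/5, so the pmf of τ is: f(1) = 1/5, f(2) = 1/5, f(4) = 3/5
Renewal equation for m(n) = E[N_n]: condition on τ_1 = k (if k <= n, one arrival plus a fresh copy on the remaining n−k steps): m(n) = F(n) + Σ_{k<=n} f(k)·m(n−k), where F(n) = P(τ <= n) and m(0) = 0
m(1) = F(1) = 1/5
m(2) = F(2) + f(1)·m(1) = 2/5 + 1/5·1/5 = 11/25
m(3) = F(3) + f(1)·m(2) + f(2)·m(1) = 2/5 + 1/5·11/25 + 1/5·1/5 = 66/125
m(4) = F(4) + f(1)·m(3) + f(2)·m(2) = 1 + 1/5·66/125 + 1/5·11/25 = 746/625
m(5) = F(5) + f(1)·m(4) + f(2)·m(3) + f(4)·m(1) = 1 + 1/5·746/625 + 1/5·66/125 + 3/5·1/5 = 4576/3125
m(6) = F(6) + f(1)·m(5) + f(2)·m(4) + f(4)·m(2) = 1 + 1/5·4576/3125 + 1/5·746/625 + 3/5·11/25 = 28056/15625
E[N_6] = m(6) = 28056/15625


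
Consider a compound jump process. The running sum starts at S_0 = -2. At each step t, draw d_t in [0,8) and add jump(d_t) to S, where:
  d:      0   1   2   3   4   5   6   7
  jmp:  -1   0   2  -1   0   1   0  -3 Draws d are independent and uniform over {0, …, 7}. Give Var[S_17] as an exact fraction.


Outcome values over d=0..7: [-1, 0, 2, -1, 0, 1, 0, -3]
Σy = -2, Σy² = 16, M = 8
μ = -2/8 = -1/4,  σ² = 16/8 − (-1/4)² = 31/16
Independent increments: Var[S_17] = 17·σ² = 17·(31/16) = 527/16

527/16


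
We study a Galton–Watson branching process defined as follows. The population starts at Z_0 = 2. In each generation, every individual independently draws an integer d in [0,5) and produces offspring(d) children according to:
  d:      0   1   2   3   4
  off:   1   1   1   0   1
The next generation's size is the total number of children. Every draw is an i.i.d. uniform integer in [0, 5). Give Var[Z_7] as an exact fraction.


Outcome values over d=0..4: [1, 1, 1, 0, 1]
Σy = 4, Σy² = 4, M = 5
μ = 4/5 = 4/5,  σ² = 4/5 − (4/5)² = 4/25
V_0 = 0, E_0 = 2
V_1 = 4/25·E_0 + (4/5)²·V_0 = 8/25;  E_1 = 8/5
V_2 = 4/25·E_1 + (4/5)²·V_1 = 288/625;  E_2 = 32/25
V_3 = 4/25·E_2 + (4/5)²·V_2 = 7808/15625;  E_3 = 128/125
V_4 = 4/25·E_3 + (4/5)²·V_3 = 188928/390625;  E_4 = 512/625
V_5 = 4/25·E_4 + (4/5)²·V_4 = 4302848/9765625;  E_5 = 2048/3125
V_6 = 4/25·E_5 + (4/5)²·V_5 = 94445568/244140625;  E_6 = 8192/15625
V_7 = 4/25·E_6 + (4/5)²·V_6 = 2023129088/6103515625;  E_7 = 32768/78125

2023129088/6103515625


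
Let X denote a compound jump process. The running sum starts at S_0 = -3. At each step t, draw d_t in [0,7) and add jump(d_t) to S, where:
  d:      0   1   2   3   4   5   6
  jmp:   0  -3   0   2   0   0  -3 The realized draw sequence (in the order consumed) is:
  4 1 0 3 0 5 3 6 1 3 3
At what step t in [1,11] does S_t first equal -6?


t=0: S=-3, d=4, jump=0, S_1=-3
t=1: S=-3, d=1, jump=-3, S_2=-6
t=2: S=-6, d=0, jump=0, S_3=-6
t=3: S=-6, d=3, jump=2, S_4=-4
t=4: S=-4, d=0, jump=0, S_5=-4
t=5: S=-4, d=5, jump=0, S_6=-4
t=6: S=-4, d=3, jump=2, S_7=-2
t=7: S=-2, d=6, jump=-3, S_8=-5
t=8: S=-5, d=1, jump=-3, S_9=-8
t=9: S=-8, d=3, jump=2, S_10=-6
t=10: S=-6, d=3, jump=2, S_11=-4

2


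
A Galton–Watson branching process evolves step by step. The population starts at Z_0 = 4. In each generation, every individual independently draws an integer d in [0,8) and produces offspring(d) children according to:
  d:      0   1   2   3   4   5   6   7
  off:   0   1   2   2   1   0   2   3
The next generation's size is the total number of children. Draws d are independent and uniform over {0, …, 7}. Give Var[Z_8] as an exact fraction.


80856461538714015/70368744177664

Outcome values over d=0..7: [0, 1, 2, 2, 1, 0, 2, 3]
Σy = 11, Σy² = 23, M = 8
μ = 11/8 = 11/8,  σ² = 23/8 − (11/8)² = 63/64
V_0 = 0, E_0 = 4
V_1 = 63/64·E_0 + (11/8)²·V_0 = 63/16;  E_1 = 11/2
V_2 = 63/64·E_1 + (11/8)²·V_1 = 13167/1024;  E_2 = 121/16
V_3 = 63/64·E_2 + (11/8)²·V_2 = 2081079/65536;  E_3 = 1331/128
V_4 = 63/64·E_3 + (11/8)²·V_3 = 294743295/4194304;  E_4 = 14641/1024
V_5 = 63/64·E_4 + (11/8)²·V_4 = 39442019463/268435456;  E_5 = 161051/8192
V_6 = 63/64·E_5 + (11/8)²·V_5 = 5104955462607/17179869184;  E_6 = 1771561/65536
V_7 = 63/64·E_6 + (11/8)²·V_6 = 646957068442839/1099511627776;  E_7 = 19487171/524288
V_8 = 63/64·E_7 + (11/8)²·V_7 = 80856461538714015/70368744177664;  E_8 = 214358881/4194304


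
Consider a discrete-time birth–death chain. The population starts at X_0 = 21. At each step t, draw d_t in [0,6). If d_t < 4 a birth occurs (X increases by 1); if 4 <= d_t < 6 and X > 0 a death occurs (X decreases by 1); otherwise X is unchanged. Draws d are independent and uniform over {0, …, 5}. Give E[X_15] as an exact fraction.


26

X can drop by at most 1 per step and X_0 = 21 > T = 15, so X_t >= 21 − t >= 6 > 0 for every t <= 15: the floor at 0 (the 'and X > 0' condition) never binds. Hence X_15 = X_0 + Σ_{t<15} Y_t with i.i.d. increments Y_t = y(d_t) ∈ {+1, −1, 0}.
Outcome values over d=0..5: [1, 1, 1, 1, -1, -1]
Σy = 2, Σy² = 6, M = 6
μ = 2/6 = 1/3,  σ² = 6/6 − (1/3)² = 8/9
E[X_15] = 21 + 15·(1/3) = 26


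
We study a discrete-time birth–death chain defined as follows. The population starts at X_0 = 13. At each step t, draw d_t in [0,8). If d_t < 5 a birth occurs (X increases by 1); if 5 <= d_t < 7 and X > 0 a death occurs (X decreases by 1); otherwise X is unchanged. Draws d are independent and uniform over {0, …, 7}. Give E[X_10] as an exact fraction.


67/4

X can drop by at most 1 per step and X_0 = 13 > T = 10, so X_t >= 13 − t >= 3 > 0 for every t <= 10: the floor at 0 (the 'and X > 0' condition) never binds. Hence X_10 = X_0 + Σ_{t<10} Y_t with i.i.d. increments Y_t = y(d_t) ∈ {+1, −1, 0}.
Outcome values over d=0..7: [1, 1, 1, 1, 1, -1, -1, 0]
Σy = 3, Σy² = 7, M = 8
μ = 3/8 = 3/8,  σ² = 7/8 − (3/8)² = 47/64
E[X_10] = 13 + 10·(3/8) = 67/4


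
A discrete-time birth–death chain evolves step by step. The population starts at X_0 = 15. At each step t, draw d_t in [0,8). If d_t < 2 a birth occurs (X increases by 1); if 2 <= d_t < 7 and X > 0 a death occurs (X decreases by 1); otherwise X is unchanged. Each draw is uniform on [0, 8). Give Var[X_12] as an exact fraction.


141/16

X can drop by at most 1 per step and X_0 = 15 > T = 12, so X_t >= 15 − t >= 3 > 0 for every t <= 12: the floor at 0 (the 'and X > 0' condition) never binds. Hence X_12 = X_0 + Σ_{t<12} Y_t with i.i.d. increments Y_t = y(d_t) ∈ {+1, −1, 0}.
Outcome values over d=0..7: [1, 1, -1, -1, -1, -1, -1, 0]
Σy = -3, Σy² = 7, M = 8
μ = -3/8 = -3/8,  σ² = 7/8 − (-3/8)² = 47/64
Independent increments: Var[X_12] = 12·σ² = 12·(47/64) = 141/16


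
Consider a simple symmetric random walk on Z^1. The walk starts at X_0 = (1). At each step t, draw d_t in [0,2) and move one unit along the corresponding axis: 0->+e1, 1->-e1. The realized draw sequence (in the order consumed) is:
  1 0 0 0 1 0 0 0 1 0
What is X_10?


(5)

t=0: X=(1), d=1 → -e1, X_1=(0)
t=1: X=(0), d=0 → +e1, X_2=(1)
t=2: X=(1), d=0 → +e1, X_3=(2)
t=3: X=(2), d=0 → +e1, X_4=(3)
t=4: X=(3), d=1 → -e1, X_5=(2)
t=5: X=(2), d=0 → +e1, X_6=(3)
t=6: X=(3), d=0 → +e1, X_7=(4)
t=7: X=(4), d=0 → +e1, X_8=(5)
t=8: X=(5), d=1 → -e1, X_9=(4)
t=9: X=(4), d=0 → +e1, X_10=(5)


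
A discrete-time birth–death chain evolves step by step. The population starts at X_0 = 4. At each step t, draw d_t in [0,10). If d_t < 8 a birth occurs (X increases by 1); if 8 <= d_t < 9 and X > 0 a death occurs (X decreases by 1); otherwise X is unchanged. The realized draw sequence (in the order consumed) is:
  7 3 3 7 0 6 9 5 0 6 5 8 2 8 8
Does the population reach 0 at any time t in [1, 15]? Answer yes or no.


t=0: X=4, d=7 → birth, X_1=5
t=1: X=5, d=3 → birth, X_2=6
t=2: X=6, d=3 → birth, X_3=7
t=3: X=7, d=7 → birth, X_4=8
t=4: X=8, d=0 → birth, X_5=9
t=5: X=9, d=6 → birth, X_6=10
t=6: X=10, d=9 → hold, X_7=10
t=7: X=10, d=5 → birth, X_8=11
t=8: X=11, d=0 → birth, X_9=12
t=9: X=12, d=6 → birth, X_10=13
t=10: X=13, d=5 → birth, X_11=14
t=11: X=14, d=8 → death, X_12=13
t=12: X=13, d=2 → birth, X_13=14
t=13: X=14, d=8 → death, X_14=13
t=14: X=13, d=8 → death, X_15=12

no


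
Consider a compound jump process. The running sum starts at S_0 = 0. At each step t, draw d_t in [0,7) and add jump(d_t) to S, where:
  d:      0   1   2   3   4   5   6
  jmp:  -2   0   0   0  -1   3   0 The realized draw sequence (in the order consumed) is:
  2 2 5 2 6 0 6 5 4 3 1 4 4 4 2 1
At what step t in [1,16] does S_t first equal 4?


8

t=0: S=0, d=2, jump=0, S_1=0
t=1: S=0, d=2, jump=0, S_2=0
t=2: S=0, d=5, jump=3, S_3=3
t=3: S=3, d=2, jump=0, S_4=3
t=4: S=3, d=6, jump=0, S_5=3
t=5: S=3, d=0, jump=-2, S_6=1
t=6: S=1, d=6, jump=0, S_7=1
t=7: S=1, d=5, jump=3, S_8=4
t=8: S=4, d=4, jump=-1, S_9=3
t=9: S=3, d=3, jump=0, S_10=3
t=10: S=3, d=1, jump=0, S_11=3
t=11: S=3, d=4, jump=-1, S_12=2
t=12: S=2, d=4, jump=-1, S_13=1
t=13: S=1, d=4, jump=-1, S_14=0
t=14: S=0, d=2, jump=0, S_15=0
t=15: S=0, d=1, jump=0, S_16=0


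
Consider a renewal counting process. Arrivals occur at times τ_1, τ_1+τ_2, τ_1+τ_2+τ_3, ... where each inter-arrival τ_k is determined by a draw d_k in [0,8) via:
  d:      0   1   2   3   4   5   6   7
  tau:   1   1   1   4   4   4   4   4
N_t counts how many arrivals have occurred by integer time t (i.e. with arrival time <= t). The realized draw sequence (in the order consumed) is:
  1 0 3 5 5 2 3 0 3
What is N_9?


draw d_1=1: τ_1=1, arrival time A_1=1
draw d_2=0: τ_2=1, arrival time A_2=2
draw d_3=3: τ_3=4, arrival time A_3=6
draw d_4=5: τ_4=4, arrival time A_4=10
draw d_5=5: τ_5=4, arrival time A_5=14
draw d_6=2: τ_6=1, arrival time A_6=15
draw d_7=3: τ_7=4, arrival time A_7=19
draw d_8=0: τ_8=1, arrival time A_8=20
draw d_9=3: τ_9=4, arrival time A_9=24
N_t over t=0..9: 0:0 1:1 2:2 3:2 4:2 5:2 6:3 7:3 8:3 9:3

3


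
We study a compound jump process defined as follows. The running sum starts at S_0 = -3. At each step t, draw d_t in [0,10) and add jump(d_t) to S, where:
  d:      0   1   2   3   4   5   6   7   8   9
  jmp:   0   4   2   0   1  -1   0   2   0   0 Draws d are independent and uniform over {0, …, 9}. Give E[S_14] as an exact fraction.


Outcome values over d=0..9: [0, 4, 2, 0, 1, -1, 0, 2, 0, 0]
Σy = 8, Σy² = 26, M = 10
μ = 8/10 = 4/5,  σ² = 26/10 − (4/5)² = 49/25
E[S_14] = -3 + 14·(4/5) = 41/5

41/5


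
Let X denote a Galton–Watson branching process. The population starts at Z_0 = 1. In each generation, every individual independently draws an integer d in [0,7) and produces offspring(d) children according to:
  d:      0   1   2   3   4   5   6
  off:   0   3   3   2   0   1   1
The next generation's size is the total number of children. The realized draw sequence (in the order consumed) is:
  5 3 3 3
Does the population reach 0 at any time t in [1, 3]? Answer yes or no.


gen 0: Z_0=1, draws=[5], offspring=[1], Z_1=1
gen 1: Z_1=1, draws=[3], offspring=[2], Z_2=2
gen 2: Z_2=2, draws=[3, 3], offspring=[2, 2], Z_3=4

no


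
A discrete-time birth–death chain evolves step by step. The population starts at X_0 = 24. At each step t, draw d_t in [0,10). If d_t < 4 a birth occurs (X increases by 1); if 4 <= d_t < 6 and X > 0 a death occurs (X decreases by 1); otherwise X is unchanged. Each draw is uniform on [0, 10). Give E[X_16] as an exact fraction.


X can drop by at most 1 per step and X_0 = 24 > T = 16, so X_t >= 24 − t >= 8 > 0 for every t <= 16: the floor at 0 (the 'and X > 0' condition) never binds. Hence X_16 = X_0 + Σ_{t<16} Y_t with i.i.d. increments Y_t = y(d_t) ∈ {+1, −1, 0}.
Outcome values over d=0..9: [1, 1, 1, 1, -1, -1, 0, 0, 0, 0]
Σy = 2, Σy² = 6, M = 10
μ = 2/10 = 1/5,  σ² = 6/10 − (1/5)² = 14/25
E[X_16] = 24 + 16·(1/5) = 136/5

136/5
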